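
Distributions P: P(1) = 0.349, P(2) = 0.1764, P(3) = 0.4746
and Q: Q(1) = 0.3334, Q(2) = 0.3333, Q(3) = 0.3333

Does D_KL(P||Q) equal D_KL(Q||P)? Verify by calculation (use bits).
D_KL(P||Q) = 0.1031 bits, D_KL(Q||P) = 0.1140 bits. No — D_KL(P||Q) ≠ D_KL(Q||P) for this pair.

D_KL(P||Q) = Σ P(x) log₂(P(x)/Q(x))

Computing term by term:
  P(1)·log₂(P(1)/Q(1)) = 0.349·log₂(0.349/0.3334) = 0.02302
  P(2)·log₂(P(2)/Q(2)) = 0.1764·log₂(0.1764/0.3333) = -0.16193
  P(3)·log₂(P(3)/Q(3)) = 0.4746·log₂(0.4746/0.3333) = 0.24199

D_KL(P||Q) = 0.02302 - 0.16193 + 0.24199 = 0.10308 ≈ 0.1031 bits

D_KL(Q||P) = Σ Q(x) log₂(Q(x)/P(x))

Computing term by term:
  Q(1)·log₂(Q(1)/P(1)) = 0.3334·log₂(0.3334/0.349) = -0.02200
  Q(2)·log₂(Q(2)/P(2)) = 0.3333·log₂(0.3333/0.1764) = 0.30596
  Q(3)·log₂(Q(3)/P(3)) = 0.3333·log₂(0.3333/0.4746) = -0.16995

D_KL(Q||P) = -0.02200 + 0.30596 - 0.16995 = 0.11401 ≈ 0.1140 bits

These are NOT equal (difference: 0.0109 bits). KL divergence is asymmetric: D_KL(P||Q) ≠ D_KL(Q||P) in general.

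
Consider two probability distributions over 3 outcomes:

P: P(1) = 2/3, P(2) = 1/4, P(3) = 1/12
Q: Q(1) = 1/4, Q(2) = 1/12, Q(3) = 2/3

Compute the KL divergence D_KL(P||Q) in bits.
1.0896 bits

D_KL(P||Q) = Σ P(x) log₂(P(x)/Q(x))

Computing term by term:
  P(1)·log₂(P(1)/Q(1)) = (2/3)·log₂((2/3)/(1/4)) = 0.94336
  P(2)·log₂(P(2)/Q(2)) = (1/4)·log₂((1/4)/(1/12)) = 0.39624
  P(3)·log₂(P(3)/Q(3)) = (1/12)·log₂((1/12)/(2/3)) = -0.25000

D_KL(P||Q) = 0.94336 + 0.39624 - 0.25000 = 1.08960 ≈ 1.0896 bits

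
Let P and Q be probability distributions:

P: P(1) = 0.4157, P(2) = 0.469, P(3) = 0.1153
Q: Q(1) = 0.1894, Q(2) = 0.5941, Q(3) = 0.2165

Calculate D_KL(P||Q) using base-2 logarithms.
0.2067 bits

D_KL(P||Q) = Σ P(x) log₂(P(x)/Q(x))

Computing term by term:
  P(1)·log₂(P(1)/Q(1)) = 0.4157·log₂(0.4157/0.1894) = 0.47145
  P(2)·log₂(P(2)/Q(2)) = 0.469·log₂(0.469/0.5941) = -0.15998
  P(3)·log₂(P(3)/Q(3)) = 0.1153·log₂(0.1153/0.2165) = -0.10480

D_KL(P||Q) = 0.47145 - 0.15998 - 0.10480 = 0.20667 ≈ 0.2067 bits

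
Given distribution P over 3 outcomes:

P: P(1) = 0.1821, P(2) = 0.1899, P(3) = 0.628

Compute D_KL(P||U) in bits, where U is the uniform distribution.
0.2609 bits

U(i) = 1/3 for all i

D_KL(P||U) = Σ P(x) log₂(P(x) / (1/3))
           = Σ P(x) log₂(P(x)) + log₂(3)
           = log₂(3) - H(P)

H(P) = -Σ P(x) log₂(P(x)):
  -P(1)·log₂(P(1)) = -(0.1821)·log₂(0.1821) = 0.44746
  -P(2)·log₂(P(2)) = -(0.1899)·log₂(0.1899) = 0.45513
  -P(3)·log₂(P(3)) = -(0.628)·log₂(0.628) = 0.42149
H(P) = 0.44746 + 0.45513 + 0.42149 = 1.32408 bits

log₂(3) = 1.58496 bits

D_KL(P||U) = 1.58496 - 1.32408 = 0.26088 ≈ 0.2609 bits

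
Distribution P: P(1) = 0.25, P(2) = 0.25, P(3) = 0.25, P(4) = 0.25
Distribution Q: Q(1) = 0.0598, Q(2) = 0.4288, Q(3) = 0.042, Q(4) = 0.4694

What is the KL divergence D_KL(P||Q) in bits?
0.7375 bits

D_KL(P||Q) = Σ P(x) log₂(P(x)/Q(x))

Computing term by term:
  P(1)·log₂(P(1)/Q(1)) = 0.25·log₂(0.25/0.0598) = 0.51593
  P(2)·log₂(P(2)/Q(2)) = 0.25·log₂(0.25/0.4288) = -0.19459
  P(3)·log₂(P(3)/Q(3)) = 0.25·log₂(0.25/0.042) = 0.64337
  P(4)·log₂(P(4)/Q(4)) = 0.25·log₂(0.25/0.4694) = -0.22722

D_KL(P||Q) = 0.51593 - 0.19459 + 0.64337 - 0.22722 = 0.73749 ≈ 0.7375 bits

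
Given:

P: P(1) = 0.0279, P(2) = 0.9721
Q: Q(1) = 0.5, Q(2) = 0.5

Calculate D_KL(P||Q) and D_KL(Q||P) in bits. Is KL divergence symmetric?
D_KL(P||Q) = 0.8163 bits, D_KL(Q||P) = 1.6022 bits. No, KL divergence is not symmetric.

D_KL(P||Q) = Σ P(x) log₂(P(x)/Q(x))

Computing term by term:
  P(1)·log₂(P(1)/Q(1)) = 0.0279·log₂(0.0279/0.5) = -0.11616
  P(2)·log₂(P(2)/Q(2)) = 0.9721·log₂(0.9721/0.5) = 0.93242

D_KL(P||Q) = -0.11616 + 0.93242 = 0.81626 ≈ 0.8163 bits

D_KL(Q||P) = Σ Q(x) log₂(Q(x)/P(x))

Computing term by term:
  Q(1)·log₂(Q(1)/P(1)) = 0.5·log₂(0.5/0.0279) = 2.08180
  Q(2)·log₂(Q(2)/P(2)) = 0.5·log₂(0.5/0.9721) = -0.47959

D_KL(Q||P) = 2.08180 - 0.47959 = 1.60221 ≈ 1.6022 bits

These are NOT equal (difference: 0.7859 bits). KL divergence is asymmetric: D_KL(P||Q) ≠ D_KL(Q||P) in general.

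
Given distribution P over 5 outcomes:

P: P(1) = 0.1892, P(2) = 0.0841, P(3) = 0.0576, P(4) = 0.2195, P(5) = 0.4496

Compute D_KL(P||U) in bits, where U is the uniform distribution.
0.3312 bits

U(i) = 1/5 for all i

D_KL(P||U) = Σ P(x) log₂(P(x) / (1/5))
           = Σ P(x) log₂(P(x)) + log₂(5)
           = log₂(5) - H(P)

H(P) = -Σ P(x) log₂(P(x)):
  -P(1)·log₂(P(1)) = -(0.1892)·log₂(0.1892) = 0.45446
  -P(2)·log₂(P(2)) = -(0.0841)·log₂(0.0841) = 0.30038
  -P(3)·log₂(P(3)) = -(0.0576)·log₂(0.0576) = 0.23718
  -P(4)·log₂(P(4)) = -(0.2195)·log₂(0.2195) = 0.48020
  -P(5)·log₂(P(5)) = -(0.4496)·log₂(0.4496) = 0.51852
H(P) = 0.45446 + 0.30038 + 0.23718 + 0.48020 + 0.51852 = 1.99074 bits

log₂(5) = 2.32193 bits

D_KL(P||U) = 2.32193 - 1.99074 = 0.33119 ≈ 0.3312 bits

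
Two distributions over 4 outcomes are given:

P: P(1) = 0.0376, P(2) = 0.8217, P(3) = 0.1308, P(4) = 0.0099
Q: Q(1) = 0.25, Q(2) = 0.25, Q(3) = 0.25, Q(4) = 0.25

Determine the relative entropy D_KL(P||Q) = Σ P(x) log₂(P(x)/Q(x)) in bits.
1.1395 bits

D_KL(P||Q) = Σ P(x) log₂(P(x)/Q(x))

Computing term by term:
  P(1)·log₂(P(1)/Q(1)) = 0.0376·log₂(0.0376/0.25) = -0.10277
  P(2)·log₂(P(2)/Q(2)) = 0.8217·log₂(0.8217/0.25) = 1.41060
  P(3)·log₂(P(3)/Q(3)) = 0.1308·log₂(0.1308/0.25) = -0.12224
  P(4)·log₂(P(4)/Q(4)) = 0.0099·log₂(0.0099/0.25) = -0.04612

D_KL(P||Q) = -0.10277 + 1.41060 - 0.12224 - 0.04612 = 1.13947 ≈ 1.1395 bits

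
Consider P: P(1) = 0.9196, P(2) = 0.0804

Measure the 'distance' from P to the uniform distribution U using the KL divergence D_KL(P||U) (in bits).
0.5964 bits

U(i) = 1/2 for all i

D_KL(P||U) = Σ P(x) log₂(P(x) / (1/2))
           = Σ P(x) log₂(P(x)) + log₂(2)
           = log₂(2) - H(P)

H(P) = -Σ P(x) log₂(P(x)):
  -P(1)·log₂(P(1)) = -(0.9196)·log₂(0.9196) = 0.11120
  -P(2)·log₂(P(2)) = -(0.0804)·log₂(0.0804) = 0.29239
H(P) = 0.11120 + 0.29239 = 0.40359 bits

log₂(2) = 1.00000 bits

D_KL(P||U) = 1.00000 - 0.40359 = 0.59641 ≈ 0.5964 bits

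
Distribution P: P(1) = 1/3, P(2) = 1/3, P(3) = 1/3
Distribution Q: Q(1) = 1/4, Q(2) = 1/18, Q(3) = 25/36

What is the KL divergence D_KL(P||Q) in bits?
0.6470 bits

D_KL(P||Q) = Σ P(x) log₂(P(x)/Q(x))

Computing term by term:
  P(1)·log₂(P(1)/Q(1)) = (1/3)·log₂((1/3)/(1/4)) = 0.13835
  P(2)·log₂(P(2)/Q(2)) = (1/3)·log₂((1/3)/(1/18)) = 0.86165
  P(3)·log₂(P(3)/Q(3)) = (1/3)·log₂((1/3)/(25/36)) = -0.35296

D_KL(P||Q) = 0.13835 + 0.86165 - 0.35296 = 0.64704 ≈ 0.6470 bits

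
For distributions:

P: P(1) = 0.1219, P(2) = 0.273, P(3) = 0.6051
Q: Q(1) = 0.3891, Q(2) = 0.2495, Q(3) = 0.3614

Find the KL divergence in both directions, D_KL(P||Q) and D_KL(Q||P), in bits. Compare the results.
D_KL(P||Q) = 0.2813 bits, D_KL(Q||P) = 0.3504 bits. D_KL(Q||P) is larger than D_KL(P||Q) by 0.0691 bits; the two directions differ.

D_KL(P||Q) = Σ P(x) log₂(P(x)/Q(x))

Computing term by term:
  P(1)·log₂(P(1)/Q(1)) = 0.1219·log₂(0.1219/0.3891) = -0.20411
  P(2)·log₂(P(2)/Q(2)) = 0.273·log₂(0.273/0.2495) = 0.03545
  P(3)·log₂(P(3)/Q(3)) = 0.6051·log₂(0.6051/0.3614) = 0.44994

D_KL(P||Q) = -0.20411 + 0.03545 + 0.44994 = 0.28128 ≈ 0.2813 bits

D_KL(Q||P) = Σ Q(x) log₂(Q(x)/P(x))

Computing term by term:
  Q(1)·log₂(Q(1)/P(1)) = 0.3891·log₂(0.3891/0.1219) = 0.65153
  Q(2)·log₂(Q(2)/P(2)) = 0.2495·log₂(0.2495/0.273) = -0.03240
  Q(3)·log₂(Q(3)/P(3)) = 0.3614·log₂(0.3614/0.6051) = -0.26873

D_KL(Q||P) = 0.65153 - 0.03240 - 0.26873 = 0.35040 ≈ 0.3504 bits

These are NOT equal (difference: 0.0691 bits). KL divergence is asymmetric: D_KL(P||Q) ≠ D_KL(Q||P) in general.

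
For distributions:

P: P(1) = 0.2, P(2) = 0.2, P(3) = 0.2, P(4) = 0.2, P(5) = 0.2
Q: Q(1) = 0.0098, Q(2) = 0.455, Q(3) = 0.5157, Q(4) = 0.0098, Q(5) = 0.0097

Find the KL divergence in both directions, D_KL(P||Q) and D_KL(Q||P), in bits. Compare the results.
D_KL(P||Q) = 2.1031 bits, D_KL(Q||P) = 1.1167 bits. D_KL(P||Q) is larger than D_KL(Q||P) by 0.9864 bits; the two directions differ.

D_KL(P||Q) = Σ P(x) log₂(P(x)/Q(x))

Computing term by term:
  P(1)·log₂(P(1)/Q(1)) = 0.2·log₂(0.2/0.0098) = 0.87021
  P(2)·log₂(P(2)/Q(2)) = 0.2·log₂(0.2/0.455) = -0.23717
  P(3)·log₂(P(3)/Q(3)) = 0.2·log₂(0.2/0.5157) = -0.27331
  P(4)·log₂(P(4)/Q(4)) = 0.2·log₂(0.2/0.0098) = 0.87021
  P(5)·log₂(P(5)/Q(5)) = 0.2·log₂(0.2/0.0097) = 0.87317

D_KL(P||Q) = 0.87021 - 0.23717 - 0.27331 + 0.87021 + 0.87317 = 2.10311 ≈ 2.1031 bits

D_KL(Q||P) = Σ Q(x) log₂(Q(x)/P(x))

Computing term by term:
  Q(1)·log₂(Q(1)/P(1)) = 0.0098·log₂(0.0098/0.2) = -0.04264
  Q(2)·log₂(Q(2)/P(2)) = 0.455·log₂(0.455/0.2) = 0.53957
  Q(3)·log₂(Q(3)/P(3)) = 0.5157·log₂(0.5157/0.2) = 0.70472
  Q(4)·log₂(Q(4)/P(4)) = 0.0098·log₂(0.0098/0.2) = -0.04264
  Q(5)·log₂(Q(5)/P(5)) = 0.0097·log₂(0.0097/0.2) = -0.04235

D_KL(Q||P) = -0.04264 + 0.53957 + 0.70472 - 0.04264 - 0.04235 = 1.11666 ≈ 1.1167 bits

These are NOT equal (difference: 0.9864 bits). KL divergence is asymmetric: D_KL(P||Q) ≠ D_KL(Q||P) in general.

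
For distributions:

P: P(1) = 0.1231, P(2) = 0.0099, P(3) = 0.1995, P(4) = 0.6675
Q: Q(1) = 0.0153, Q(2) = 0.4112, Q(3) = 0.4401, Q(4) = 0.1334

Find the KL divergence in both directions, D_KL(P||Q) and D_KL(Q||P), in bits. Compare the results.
D_KL(P||Q) = 1.6400 bits, D_KL(Q||P) = 2.3572 bits. D_KL(Q||P) is larger than D_KL(P||Q) by 0.7172 bits; the two directions differ.

D_KL(P||Q) = Σ P(x) log₂(P(x)/Q(x))

Computing term by term:
  P(1)·log₂(P(1)/Q(1)) = 0.1231·log₂(0.1231/0.0153) = 0.37031
  P(2)·log₂(P(2)/Q(2)) = 0.0099·log₂(0.0099/0.4112) = -0.05323
  P(3)·log₂(P(3)/Q(3)) = 0.1995·log₂(0.1995/0.4401) = -0.22772
  P(4)·log₂(P(4)/Q(4)) = 0.6675·log₂(0.6675/0.1334) = 1.55061

D_KL(P||Q) = 0.37031 - 0.05323 - 0.22772 + 1.55061 = 1.63997 ≈ 1.6400 bits

D_KL(Q||P) = Σ Q(x) log₂(Q(x)/P(x))

Computing term by term:
  Q(1)·log₂(Q(1)/P(1)) = 0.0153·log₂(0.0153/0.1231) = -0.04603
  Q(2)·log₂(Q(2)/P(2)) = 0.4112·log₂(0.4112/0.0099) = 2.21072
  Q(3)·log₂(Q(3)/P(3)) = 0.4401·log₂(0.4401/0.1995) = 0.50235
  Q(4)·log₂(Q(4)/P(4)) = 0.1334·log₂(0.1334/0.6675) = -0.30989

D_KL(Q||P) = -0.04603 + 2.21072 + 0.50235 - 0.30989 = 2.35715 ≈ 2.3572 bits

These are NOT equal (difference: 0.7172 bits). KL divergence is asymmetric: D_KL(P||Q) ≠ D_KL(Q||P) in general.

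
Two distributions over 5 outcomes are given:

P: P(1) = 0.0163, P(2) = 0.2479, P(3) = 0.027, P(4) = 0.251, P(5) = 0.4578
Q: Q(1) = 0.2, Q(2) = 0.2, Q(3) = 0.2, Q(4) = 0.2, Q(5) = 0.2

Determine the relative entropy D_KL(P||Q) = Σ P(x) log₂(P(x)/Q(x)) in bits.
0.5690 bits

D_KL(P||Q) = Σ P(x) log₂(P(x)/Q(x))

Computing term by term:
  P(1)·log₂(P(1)/Q(1)) = 0.0163·log₂(0.0163/0.2) = -0.05896
  P(2)·log₂(P(2)/Q(2)) = 0.2479·log₂(0.2479/0.2) = 0.07679
  P(3)·log₂(P(3)/Q(3)) = 0.027·log₂(0.027/0.2) = -0.07800
  P(4)·log₂(P(4)/Q(4)) = 0.251·log₂(0.251/0.2) = 0.08225
  P(5)·log₂(P(5)/Q(5)) = 0.4578·log₂(0.4578/0.2) = 0.54694

D_KL(P||Q) = -0.05896 + 0.07679 - 0.07800 + 0.08225 + 0.54694 = 0.56902 ≈ 0.5690 bits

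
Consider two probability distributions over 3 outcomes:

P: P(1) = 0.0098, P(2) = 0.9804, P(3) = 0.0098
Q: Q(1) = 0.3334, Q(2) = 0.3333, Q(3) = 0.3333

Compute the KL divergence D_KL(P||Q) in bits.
1.4263 bits

D_KL(P||Q) = Σ P(x) log₂(P(x)/Q(x))

Computing term by term:
  P(1)·log₂(P(1)/Q(1)) = 0.0098·log₂(0.0098/0.3334) = -0.04987
  P(2)·log₂(P(2)/Q(2)) = 0.9804·log₂(0.9804/0.3333) = 1.52604
  P(3)·log₂(P(3)/Q(3)) = 0.0098·log₂(0.0098/0.3333) = -0.04986

D_KL(P||Q) = -0.04987 + 1.52604 - 0.04986 = 1.42631 ≈ 1.4263 bits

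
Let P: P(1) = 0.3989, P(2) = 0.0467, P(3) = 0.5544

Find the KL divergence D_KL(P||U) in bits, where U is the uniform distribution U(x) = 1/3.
0.3778 bits

U(i) = 1/3 for all i

D_KL(P||U) = Σ P(x) log₂(P(x) / (1/3))
           = Σ P(x) log₂(P(x)) + log₂(3)
           = log₂(3) - H(P)

H(P) = -Σ P(x) log₂(P(x)):
  -P(1)·log₂(P(1)) = -(0.3989)·log₂(0.3989) = 0.52890
  -P(2)·log₂(P(2)) = -(0.0467)·log₂(0.0467) = 0.20643
  -P(3)·log₂(P(3)) = -(0.5544)·log₂(0.5544) = 0.47179
H(P) = 0.52890 + 0.20643 + 0.47179 = 1.20712 bits

log₂(3) = 1.58496 bits

D_KL(P||U) = 1.58496 - 1.20712 = 0.37784 ≈ 0.3778 bits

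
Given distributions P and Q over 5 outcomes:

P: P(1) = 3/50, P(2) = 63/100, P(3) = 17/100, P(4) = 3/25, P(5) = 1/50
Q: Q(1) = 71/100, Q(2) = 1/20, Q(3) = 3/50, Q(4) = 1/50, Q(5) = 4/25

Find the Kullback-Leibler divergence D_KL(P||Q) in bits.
2.5946 bits

D_KL(P||Q) = Σ P(x) log₂(P(x)/Q(x))

Computing term by term:
  P(1)·log₂(P(1)/Q(1)) = (3/50)·log₂((3/50)/(71/100)) = -0.21389
  P(2)·log₂(P(2)/Q(2)) = (63/100)·log₂((63/100)/(1/20)) = 2.30287
  P(3)·log₂(P(3)/Q(3)) = (17/100)·log₂((17/100)/(3/50)) = 0.25543
  P(4)·log₂(P(4)/Q(4)) = (3/25)·log₂((3/25)/(1/50)) = 0.31020
  P(5)·log₂(P(5)/Q(5)) = (1/50)·log₂((1/50)/(4/25)) = -0.06000

D_KL(P||Q) = -0.21389 + 2.30287 + 0.25543 + 0.31020 - 0.06000 = 2.59461 ≈ 2.5946 bits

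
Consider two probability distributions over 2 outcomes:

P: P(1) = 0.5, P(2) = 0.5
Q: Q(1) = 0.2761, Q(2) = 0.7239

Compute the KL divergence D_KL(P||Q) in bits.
0.1614 bits

D_KL(P||Q) = Σ P(x) log₂(P(x)/Q(x))

Computing term by term:
  P(1)·log₂(P(1)/Q(1)) = 0.5·log₂(0.5/0.2761) = 0.42837
  P(2)·log₂(P(2)/Q(2)) = 0.5·log₂(0.5/0.7239) = -0.26693

D_KL(P||Q) = 0.42837 - 0.26693 = 0.16144 ≈ 0.1614 bits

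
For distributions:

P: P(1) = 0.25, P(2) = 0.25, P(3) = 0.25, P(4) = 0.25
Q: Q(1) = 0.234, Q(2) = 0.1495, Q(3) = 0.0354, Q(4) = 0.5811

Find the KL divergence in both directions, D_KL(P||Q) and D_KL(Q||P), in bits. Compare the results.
D_KL(P||Q) = 0.6101 bits, D_KL(Q||P) = 0.4741 bits. D_KL(P||Q) is larger than D_KL(Q||P) by 0.1360 bits; the two directions differ.

D_KL(P||Q) = Σ P(x) log₂(P(x)/Q(x))

Computing term by term:
  P(1)·log₂(P(1)/Q(1)) = 0.25·log₂(0.25/0.234) = 0.02385
  P(2)·log₂(P(2)/Q(2)) = 0.25·log₂(0.25/0.1495) = 0.18545
  P(3)·log₂(P(3)/Q(3)) = 0.25·log₂(0.25/0.0354) = 0.70503
  P(4)·log₂(P(4)/Q(4)) = 0.25·log₂(0.25/0.5811) = -0.30421

D_KL(P||Q) = 0.02385 + 0.18545 + 0.70503 - 0.30421 = 0.61012 ≈ 0.6101 bits

D_KL(Q||P) = Σ Q(x) log₂(Q(x)/P(x))

Computing term by term:
  Q(1)·log₂(Q(1)/P(1)) = 0.234·log₂(0.234/0.25) = -0.02233
  Q(2)·log₂(Q(2)/P(2)) = 0.1495·log₂(0.1495/0.25) = -0.11090
  Q(3)·log₂(Q(3)/P(3)) = 0.0354·log₂(0.0354/0.25) = -0.09983
  Q(4)·log₂(Q(4)/P(4)) = 0.5811·log₂(0.5811/0.25) = 0.70712

D_KL(Q||P) = -0.02233 - 0.11090 - 0.09983 + 0.70712 = 0.47406 ≈ 0.4741 bits

These are NOT equal (difference: 0.1360 bits). KL divergence is asymmetric: D_KL(P||Q) ≠ D_KL(Q||P) in general.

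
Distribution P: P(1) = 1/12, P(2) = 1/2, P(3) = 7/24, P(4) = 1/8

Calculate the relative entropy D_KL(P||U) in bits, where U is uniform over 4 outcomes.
0.3078 bits

U(i) = 1/4 for all i

D_KL(P||U) = Σ P(x) log₂(P(x) / (1/4))
           = Σ P(x) log₂(P(x)) + log₂(4)
           = log₂(4) - H(P)

H(P) = -Σ P(x) log₂(P(x)):
  -P(1)·log₂(P(1)) = -(1/12)·log₂(1/12) = 0.29875
  -P(2)·log₂(P(2)) = -(1/2)·log₂(1/2) = 0.50000
  -P(3)·log₂(P(3)) = -(7/24)·log₂(7/24) = 0.51847
  -P(4)·log₂(P(4)) = -(1/8)·log₂(1/8) = 0.37500
H(P) = 0.29875 + 0.50000 + 0.51847 + 0.37500 = 1.69222 bits

log₂(4) = 2.00000 bits

D_KL(P||U) = 2.00000 - 1.69222 = 0.30778 ≈ 0.3078 bits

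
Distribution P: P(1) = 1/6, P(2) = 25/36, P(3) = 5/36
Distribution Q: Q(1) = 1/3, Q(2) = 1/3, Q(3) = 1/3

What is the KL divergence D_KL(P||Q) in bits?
0.3933 bits

D_KL(P||Q) = Σ P(x) log₂(P(x)/Q(x))

Computing term by term:
  P(1)·log₂(P(1)/Q(1)) = (1/6)·log₂((1/6)/(1/3)) = -0.16667
  P(2)·log₂(P(2)/Q(2)) = (25/36)·log₂((25/36)/(1/3)) = 0.73534
  P(3)·log₂(P(3)/Q(3)) = (5/36)·log₂((5/36)/(1/3)) = -0.17542

D_KL(P||Q) = -0.16667 + 0.73534 - 0.17542 = 0.39325 ≈ 0.3933 bits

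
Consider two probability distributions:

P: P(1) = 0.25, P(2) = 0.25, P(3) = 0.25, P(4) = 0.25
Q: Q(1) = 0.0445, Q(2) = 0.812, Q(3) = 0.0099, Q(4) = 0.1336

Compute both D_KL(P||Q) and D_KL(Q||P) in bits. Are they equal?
D_KL(P||Q) = 1.5882 bits, D_KL(Q||P) = 1.1023 bits. No, they are not equal.

D_KL(P||Q) = Σ P(x) log₂(P(x)/Q(x))

Computing term by term:
  P(1)·log₂(P(1)/Q(1)) = 0.25·log₂(0.25/0.0445) = 0.62251
  P(2)·log₂(P(2)/Q(2)) = 0.25·log₂(0.25/0.812) = -0.42489
  P(3)·log₂(P(3)/Q(3)) = 0.25·log₂(0.25/0.0099) = 1.16459
  P(4)·log₂(P(4)/Q(4)) = 0.25·log₂(0.25/0.1336) = 0.22600

D_KL(P||Q) = 0.62251 - 0.42489 + 1.16459 + 0.22600 = 1.58821 ≈ 1.5882 bits

D_KL(Q||P) = Σ Q(x) log₂(Q(x)/P(x))

Computing term by term:
  Q(1)·log₂(Q(1)/P(1)) = 0.0445·log₂(0.0445/0.25) = -0.11081
  Q(2)·log₂(Q(2)/P(2)) = 0.812·log₂(0.812/0.25) = 1.38004
  Q(3)·log₂(Q(3)/P(3)) = 0.0099·log₂(0.0099/0.25) = -0.04612
  Q(4)·log₂(Q(4)/P(4)) = 0.1336·log₂(0.1336/0.25) = -0.12078

D_KL(Q||P) = -0.11081 + 1.38004 - 0.04612 - 0.12078 = 1.10233 ≈ 1.1023 bits

These are NOT equal (difference: 0.4859 bits). KL divergence is asymmetric: D_KL(P||Q) ≠ D_KL(Q||P) in general.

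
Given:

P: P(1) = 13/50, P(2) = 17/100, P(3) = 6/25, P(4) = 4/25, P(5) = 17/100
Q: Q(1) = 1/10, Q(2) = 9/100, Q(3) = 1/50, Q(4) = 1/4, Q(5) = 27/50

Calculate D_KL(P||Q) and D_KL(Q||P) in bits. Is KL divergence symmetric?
D_KL(P||Q) = 0.9883 bits, D_KL(Q||P) = 0.7692 bits. No, KL divergence is not symmetric.

D_KL(P||Q) = Σ P(x) log₂(P(x)/Q(x))

Computing term by term:
  P(1)·log₂(P(1)/Q(1)) = (13/50)·log₂((13/50)/(1/10)) = 0.35841
  P(2)·log₂(P(2)/Q(2)) = (17/100)·log₂((17/100)/(9/100)) = 0.15598
  P(3)·log₂(P(3)/Q(3)) = (6/25)·log₂((6/25)/(1/50)) = 0.86039
  P(4)·log₂(P(4)/Q(4)) = (4/25)·log₂((4/25)/(1/4)) = -0.10302
  P(5)·log₂(P(5)/Q(5)) = (17/100)·log₂((17/100)/(27/50)) = -0.28346

D_KL(P||Q) = 0.35841 + 0.15598 + 0.86039 - 0.10302 - 0.28346 = 0.98830 ≈ 0.9883 bits

D_KL(Q||P) = Σ Q(x) log₂(Q(x)/P(x))

Computing term by term:
  Q(1)·log₂(Q(1)/P(1)) = (1/10)·log₂((1/10)/(13/50)) = -0.13785
  Q(2)·log₂(Q(2)/P(2)) = (9/100)·log₂((9/100)/(17/100)) = -0.08258
  Q(3)·log₂(Q(3)/P(3)) = (1/50)·log₂((1/50)/(6/25)) = -0.07170
  Q(4)·log₂(Q(4)/P(4)) = (1/4)·log₂((1/4)/(4/25)) = 0.16096
  Q(5)·log₂(Q(5)/P(5)) = (27/50)·log₂((27/50)/(17/100)) = 0.90041

D_KL(Q||P) = -0.13785 - 0.08258 - 0.07170 + 0.16096 + 0.90041 = 0.76924 ≈ 0.7692 bits

These are NOT equal (difference: 0.2191 bits). KL divergence is asymmetric: D_KL(P||Q) ≠ D_KL(Q||P) in general.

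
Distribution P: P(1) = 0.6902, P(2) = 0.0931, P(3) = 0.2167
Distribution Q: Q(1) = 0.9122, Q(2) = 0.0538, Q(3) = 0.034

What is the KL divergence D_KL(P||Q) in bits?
0.3750 bits

D_KL(P||Q) = Σ P(x) log₂(P(x)/Q(x))

Computing term by term:
  P(1)·log₂(P(1)/Q(1)) = 0.6902·log₂(0.6902/0.9122) = -0.27769
  P(2)·log₂(P(2)/Q(2)) = 0.0931·log₂(0.0931/0.0538) = 0.07366
  P(3)·log₂(P(3)/Q(3)) = 0.2167·log₂(0.2167/0.034) = 0.57904

D_KL(P||Q) = -0.27769 + 0.07366 + 0.57904 = 0.37501 ≈ 0.3750 bits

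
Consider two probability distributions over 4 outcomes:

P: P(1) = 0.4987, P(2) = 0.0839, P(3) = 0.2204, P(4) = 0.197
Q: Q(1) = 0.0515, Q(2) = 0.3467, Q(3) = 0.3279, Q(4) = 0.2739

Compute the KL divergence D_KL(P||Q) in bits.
1.2418 bits

D_KL(P||Q) = Σ P(x) log₂(P(x)/Q(x))

Computing term by term:
  P(1)·log₂(P(1)/Q(1)) = 0.4987·log₂(0.4987/0.0515) = 1.63351
  P(2)·log₂(P(2)/Q(2)) = 0.0839·log₂(0.0839/0.3467) = -0.17174
  P(3)·log₂(P(3)/Q(3)) = 0.2204·log₂(0.2204/0.3279) = -0.12632
  P(4)·log₂(P(4)/Q(4)) = 0.197·log₂(0.197/0.2739) = -0.09366

D_KL(P||Q) = 1.63351 - 0.17174 - 0.12632 - 0.09366 = 1.24179 ≈ 1.2418 bits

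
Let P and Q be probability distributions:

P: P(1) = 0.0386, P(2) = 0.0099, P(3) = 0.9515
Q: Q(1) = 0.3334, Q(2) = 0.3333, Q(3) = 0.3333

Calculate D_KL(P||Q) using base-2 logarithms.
1.2697 bits

D_KL(P||Q) = Σ P(x) log₂(P(x)/Q(x))

Computing term by term:
  P(1)·log₂(P(1)/Q(1)) = 0.0386·log₂(0.0386/0.3334) = -0.12007
  P(2)·log₂(P(2)/Q(2)) = 0.0099·log₂(0.0099/0.3333) = -0.05023
  P(3)·log₂(P(3)/Q(3)) = 0.9515·log₂(0.9515/0.3333) = 1.43998

D_KL(P||Q) = -0.12007 - 0.05023 + 1.43998 = 1.26968 ≈ 1.2697 bits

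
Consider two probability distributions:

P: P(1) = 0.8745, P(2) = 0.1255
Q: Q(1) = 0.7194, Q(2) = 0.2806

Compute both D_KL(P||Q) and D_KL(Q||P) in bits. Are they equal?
D_KL(P||Q) = 0.1006 bits, D_KL(Q||P) = 0.1231 bits. No, they are not equal.

D_KL(P||Q) = Σ P(x) log₂(P(x)/Q(x))

Computing term by term:
  P(1)·log₂(P(1)/Q(1)) = 0.8745·log₂(0.8745/0.7194) = 0.24632
  P(2)·log₂(P(2)/Q(2)) = 0.1255·log₂(0.1255/0.2806) = -0.14568

D_KL(P||Q) = 0.24632 - 0.14568 = 0.10064 ≈ 0.1006 bits

D_KL(Q||P) = Σ Q(x) log₂(Q(x)/P(x))

Computing term by term:
  Q(1)·log₂(Q(1)/P(1)) = 0.7194·log₂(0.7194/0.8745) = -0.20263
  Q(2)·log₂(Q(2)/P(2)) = 0.2806·log₂(0.2806/0.1255) = 0.32573

D_KL(Q||P) = -0.20263 + 0.32573 = 0.12310 ≈ 0.1231 bits

These are NOT equal (difference: 0.0225 bits). KL divergence is asymmetric: D_KL(P||Q) ≠ D_KL(Q||P) in general.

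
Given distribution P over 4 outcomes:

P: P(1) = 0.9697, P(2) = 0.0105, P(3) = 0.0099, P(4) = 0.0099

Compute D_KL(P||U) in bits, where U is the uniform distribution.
1.7561 bits

U(i) = 1/4 for all i

D_KL(P||U) = Σ P(x) log₂(P(x) / (1/4))
           = Σ P(x) log₂(P(x)) + log₂(4)
           = log₂(4) - H(P)

H(P) = -Σ P(x) log₂(P(x)):
  -P(1)·log₂(P(1)) = -(0.9697)·log₂(0.9697) = 0.04304
  -P(2)·log₂(P(2)) = -(0.0105)·log₂(0.0105) = 0.06902
  -P(3)·log₂(P(3)) = -(0.0099)·log₂(0.0099) = 0.06592
  -P(4)·log₂(P(4)) = -(0.0099)·log₂(0.0099) = 0.06592
H(P) = 0.04304 + 0.06902 + 0.06592 + 0.06592 = 0.24390 bits

log₂(4) = 2.00000 bits

D_KL(P||U) = 2.00000 - 0.24390 = 1.75610 ≈ 1.7561 bits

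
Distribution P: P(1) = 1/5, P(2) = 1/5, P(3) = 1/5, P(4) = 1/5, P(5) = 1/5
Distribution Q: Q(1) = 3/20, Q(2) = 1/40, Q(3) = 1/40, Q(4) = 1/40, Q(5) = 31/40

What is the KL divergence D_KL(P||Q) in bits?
1.4922 bits

D_KL(P||Q) = Σ P(x) log₂(P(x)/Q(x))

Computing term by term:
  P(1)·log₂(P(1)/Q(1)) = (1/5)·log₂((1/5)/(3/20)) = 0.08301
  P(2)·log₂(P(2)/Q(2)) = (1/5)·log₂((1/5)/(1/40)) = 0.60000
  P(3)·log₂(P(3)/Q(3)) = (1/5)·log₂((1/5)/(1/40)) = 0.60000
  P(4)·log₂(P(4)/Q(4)) = (1/5)·log₂((1/5)/(1/40)) = 0.60000
  P(5)·log₂(P(5)/Q(5)) = (1/5)·log₂((1/5)/(31/40)) = -0.39084

D_KL(P||Q) = 0.08301 + 0.60000 + 0.60000 + 0.60000 - 0.39084 = 1.49217 ≈ 1.4922 bits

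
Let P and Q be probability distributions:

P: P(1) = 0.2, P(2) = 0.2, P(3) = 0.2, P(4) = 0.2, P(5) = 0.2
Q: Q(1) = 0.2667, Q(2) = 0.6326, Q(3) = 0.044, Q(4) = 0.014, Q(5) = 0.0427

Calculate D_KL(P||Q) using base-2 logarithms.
1.2344 bits

D_KL(P||Q) = Σ P(x) log₂(P(x)/Q(x))

Computing term by term:
  P(1)·log₂(P(1)/Q(1)) = 0.2·log₂(0.2/0.2667) = -0.08304
  P(2)·log₂(P(2)/Q(2)) = 0.2·log₂(0.2/0.6326) = -0.33226
  P(3)·log₂(P(3)/Q(3)) = 0.2·log₂(0.2/0.044) = 0.43688
  P(4)·log₂(P(4)/Q(4)) = 0.2·log₂(0.2/0.014) = 0.76730
  P(5)·log₂(P(5)/Q(5)) = 0.2·log₂(0.2/0.0427) = 0.44554

D_KL(P||Q) = -0.08304 - 0.33226 + 0.43688 + 0.76730 + 0.44554 = 1.23442 ≈ 1.2344 bits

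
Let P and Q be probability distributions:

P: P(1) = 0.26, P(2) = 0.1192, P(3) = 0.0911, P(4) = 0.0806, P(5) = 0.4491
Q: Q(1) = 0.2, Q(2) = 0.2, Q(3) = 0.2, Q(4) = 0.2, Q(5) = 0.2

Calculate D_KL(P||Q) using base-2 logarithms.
0.3245 bits

D_KL(P||Q) = Σ P(x) log₂(P(x)/Q(x))

Computing term by term:
  P(1)·log₂(P(1)/Q(1)) = 0.26·log₂(0.26/0.2) = 0.09841
  P(2)·log₂(P(2)/Q(2)) = 0.1192·log₂(0.1192/0.2) = -0.08900
  P(3)·log₂(P(3)/Q(3)) = 0.0911·log₂(0.0911/0.2) = -0.10335
  P(4)·log₂(P(4)/Q(4)) = 0.0806·log₂(0.0806/0.2) = -0.10568
  P(5)·log₂(P(5)/Q(5)) = 0.4491·log₂(0.4491/0.2) = 0.52412

D_KL(P||Q) = 0.09841 - 0.08900 - 0.10335 - 0.10568 + 0.52412 = 0.32450 ≈ 0.3245 bits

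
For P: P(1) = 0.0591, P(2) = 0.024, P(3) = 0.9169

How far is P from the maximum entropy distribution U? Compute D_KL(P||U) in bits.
1.0999 bits

U(i) = 1/3 for all i

D_KL(P||U) = Σ P(x) log₂(P(x) / (1/3))
           = Σ P(x) log₂(P(x)) + log₂(3)
           = log₂(3) - H(P)

H(P) = -Σ P(x) log₂(P(x)):
  -P(1)·log₂(P(1)) = -(0.0591)·log₂(0.0591) = 0.24117
  -P(2)·log₂(P(2)) = -(0.024)·log₂(0.024) = 0.12914
  -P(3)·log₂(P(3)) = -(0.9169)·log₂(0.9169) = 0.11476
H(P) = 0.24117 + 0.12914 + 0.11476 = 0.48507 bits

log₂(3) = 1.58496 bits

D_KL(P||U) = 1.58496 - 0.48507 = 1.09989 ≈ 1.0999 bits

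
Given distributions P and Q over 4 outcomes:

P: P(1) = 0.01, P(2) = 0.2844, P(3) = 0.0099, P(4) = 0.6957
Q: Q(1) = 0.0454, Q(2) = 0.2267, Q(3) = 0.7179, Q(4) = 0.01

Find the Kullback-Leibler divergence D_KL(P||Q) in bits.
4.2680 bits

D_KL(P||Q) = Σ P(x) log₂(P(x)/Q(x))

Computing term by term:
  P(1)·log₂(P(1)/Q(1)) = 0.01·log₂(0.01/0.0454) = -0.02183
  P(2)·log₂(P(2)/Q(2)) = 0.2844·log₂(0.2844/0.2267) = 0.09304
  P(3)·log₂(P(3)/Q(3)) = 0.0099·log₂(0.0099/0.7179) = -0.06118
  P(4)·log₂(P(4)/Q(4)) = 0.6957·log₂(0.6957/0.01) = 4.25796

D_KL(P||Q) = -0.02183 + 0.09304 - 0.06118 + 4.25796 = 4.26799 ≈ 4.2680 bits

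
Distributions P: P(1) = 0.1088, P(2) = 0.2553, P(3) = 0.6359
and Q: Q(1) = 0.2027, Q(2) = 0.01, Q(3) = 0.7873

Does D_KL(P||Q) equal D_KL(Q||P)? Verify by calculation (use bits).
D_KL(P||Q) = 0.8997 bits, D_KL(Q||P) = 0.3778 bits. No — D_KL(P||Q) ≠ D_KL(Q||P) for this pair.

D_KL(P||Q) = Σ P(x) log₂(P(x)/Q(x))

Computing term by term:
  P(1)·log₂(P(1)/Q(1)) = 0.1088·log₂(0.1088/0.2027) = -0.09767
  P(2)·log₂(P(2)/Q(2)) = 0.2553·log₂(0.2553/0.01) = 1.19330
  P(3)·log₂(P(3)/Q(3)) = 0.6359·log₂(0.6359/0.7873) = -0.19593

D_KL(P||Q) = -0.09767 + 1.19330 - 0.19593 = 0.89970 ≈ 0.8997 bits

D_KL(Q||P) = Σ Q(x) log₂(Q(x)/P(x))

Computing term by term:
  Q(1)·log₂(Q(1)/P(1)) = 0.2027·log₂(0.2027/0.1088) = 0.18196
  Q(2)·log₂(Q(2)/P(2)) = 0.01·log₂(0.01/0.2553) = -0.04674
  Q(3)·log₂(Q(3)/P(3)) = 0.7873·log₂(0.7873/0.6359) = 0.24258

D_KL(Q||P) = 0.18196 - 0.04674 + 0.24258 = 0.37780 ≈ 0.3778 bits

These are NOT equal (difference: 0.5219 bits). KL divergence is asymmetric: D_KL(P||Q) ≠ D_KL(Q||P) in general.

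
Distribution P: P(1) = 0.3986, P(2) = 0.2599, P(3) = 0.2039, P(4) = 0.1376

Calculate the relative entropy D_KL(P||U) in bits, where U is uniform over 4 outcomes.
0.1043 bits

U(i) = 1/4 for all i

D_KL(P||U) = Σ P(x) log₂(P(x) / (1/4))
           = Σ P(x) log₂(P(x)) + log₂(4)
           = log₂(4) - H(P)

H(P) = -Σ P(x) log₂(P(x)):
  -P(1)·log₂(P(1)) = -(0.3986)·log₂(0.3986) = 0.52894
  -P(2)·log₂(P(2)) = -(0.2599)·log₂(0.2599) = 0.50524
  -P(3)·log₂(P(3)) = -(0.2039)·log₂(0.2039) = 0.46776
  -P(4)·log₂(P(4)) = -(0.1376)·log₂(0.1376) = 0.39374
H(P) = 0.52894 + 0.50524 + 0.46776 + 0.39374 = 1.89568 bits

log₂(4) = 2.00000 bits

D_KL(P||U) = 2.00000 - 1.89568 = 0.10432 ≈ 0.1043 bits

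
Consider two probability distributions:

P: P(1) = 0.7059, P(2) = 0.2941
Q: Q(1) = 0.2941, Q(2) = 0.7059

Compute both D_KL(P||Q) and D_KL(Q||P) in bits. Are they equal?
D_KL(P||Q) = 0.5202 bits, D_KL(Q||P) = 0.5202 bits. Yes, in this case they are equal (although KL divergence is not symmetric in general).

D_KL(P||Q) = Σ P(x) log₂(P(x)/Q(x))

Computing term by term:
  P(1)·log₂(P(1)/Q(1)) = 0.7059·log₂(0.7059/0.2941) = 0.89166
  P(2)·log₂(P(2)/Q(2)) = 0.2941·log₂(0.2941/0.7059) = -0.37149

D_KL(P||Q) = 0.89166 - 0.37149 = 0.52017 ≈ 0.5202 bits

D_KL(Q||P) = Σ Q(x) log₂(Q(x)/P(x))

Computing term by term:
  Q(1)·log₂(Q(1)/P(1)) = 0.2941·log₂(0.2941/0.7059) = -0.37149
  Q(2)·log₂(Q(2)/P(2)) = 0.7059·log₂(0.7059/0.2941) = 0.89166

D_KL(Q||P) = -0.37149 + 0.89166 = 0.52017 ≈ 0.5202 bits

These ARE equal here. Q is P with outcomes relabeled (Q(1) = P(2), Q(2) = P(1)) by a relabeling that is its own inverse, so the two sums contain exactly the same terms in a different order. This is a special case — KL divergence is not symmetric in general: D_KL(P||Q) ≠ D_KL(Q||P) for most P, Q.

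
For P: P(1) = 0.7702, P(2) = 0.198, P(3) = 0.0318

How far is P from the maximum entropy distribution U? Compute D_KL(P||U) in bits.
0.6740 bits

U(i) = 1/3 for all i

D_KL(P||U) = Σ P(x) log₂(P(x) / (1/3))
           = Σ P(x) log₂(P(x)) + log₂(3)
           = log₂(3) - H(P)

H(P) = -Σ P(x) log₂(P(x)):
  -P(1)·log₂(P(1)) = -(0.7702)·log₂(0.7702) = 0.29013
  -P(2)·log₂(P(2)) = -(0.198)·log₂(0.198) = 0.46261
  -P(3)·log₂(P(3)) = -(0.0318)·log₂(0.0318) = 0.15820
H(P) = 0.29013 + 0.46261 + 0.15820 = 0.91094 bits

log₂(3) = 1.58496 bits

D_KL(P||U) = 1.58496 - 0.91094 = 0.67402 ≈ 0.6740 bits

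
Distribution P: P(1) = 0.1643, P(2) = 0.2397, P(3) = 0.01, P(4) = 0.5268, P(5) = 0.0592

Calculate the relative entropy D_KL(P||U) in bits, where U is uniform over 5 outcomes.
0.6049 bits

U(i) = 1/5 for all i

D_KL(P||U) = Σ P(x) log₂(P(x) / (1/5))
           = Σ P(x) log₂(P(x)) + log₂(5)
           = log₂(5) - H(P)

H(P) = -Σ P(x) log₂(P(x)):
  -P(1)·log₂(P(1)) = -(0.1643)·log₂(0.1643) = 0.42810
  -P(2)·log₂(P(2)) = -(0.2397)·log₂(0.2397) = 0.49395
  -P(3)·log₂(P(3)) = -(0.01)·log₂(0.01) = 0.06644
  -P(4)·log₂(P(4)) = -(0.5268)·log₂(0.5268) = 0.48712
  -P(5)·log₂(P(5)) = -(0.0592)·log₂(0.0592) = 0.24143
H(P) = 0.42810 + 0.49395 + 0.06644 + 0.48712 + 0.24143 = 1.71704 bits

log₂(5) = 2.32193 bits

D_KL(P||U) = 2.32193 - 1.71704 = 0.60489 ≈ 0.6049 bits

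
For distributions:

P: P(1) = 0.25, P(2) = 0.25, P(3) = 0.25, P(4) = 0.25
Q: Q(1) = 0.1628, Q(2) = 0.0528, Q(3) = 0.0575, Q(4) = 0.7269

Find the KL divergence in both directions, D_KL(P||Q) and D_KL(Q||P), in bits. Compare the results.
D_KL(P||Q) = 0.8607 bits, D_KL(Q||P) = 0.7782 bits. D_KL(P||Q) is larger than D_KL(Q||P) by 0.0825 bits; the two directions differ.

D_KL(P||Q) = Σ P(x) log₂(P(x)/Q(x))

Computing term by term:
  P(1)·log₂(P(1)/Q(1)) = 0.25·log₂(0.25/0.1628) = 0.15471
  P(2)·log₂(P(2)/Q(2)) = 0.25·log₂(0.25/0.0528) = 0.56083
  P(3)·log₂(P(3)/Q(3)) = 0.25·log₂(0.25/0.0575) = 0.53007
  P(4)·log₂(P(4)/Q(4)) = 0.25·log₂(0.25/0.7269) = -0.38496

D_KL(P||Q) = 0.15471 + 0.56083 + 0.53007 - 0.38496 = 0.86065 ≈ 0.8607 bits

D_KL(Q||P) = Σ Q(x) log₂(Q(x)/P(x))

Computing term by term:
  Q(1)·log₂(Q(1)/P(1)) = 0.1628·log₂(0.1628/0.25) = -0.10075
  Q(2)·log₂(Q(2)/P(2)) = 0.0528·log₂(0.0528/0.25) = -0.11845
  Q(3)·log₂(Q(3)/P(3)) = 0.0575·log₂(0.0575/0.25) = -0.12192
  Q(4)·log₂(Q(4)/P(4)) = 0.7269·log₂(0.7269/0.25) = 1.11930

D_KL(Q||P) = -0.10075 - 0.11845 - 0.12192 + 1.11930 = 0.77818 ≈ 0.7782 bits

These are NOT equal (difference: 0.0825 bits). KL divergence is asymmetric: D_KL(P||Q) ≠ D_KL(Q||P) in general.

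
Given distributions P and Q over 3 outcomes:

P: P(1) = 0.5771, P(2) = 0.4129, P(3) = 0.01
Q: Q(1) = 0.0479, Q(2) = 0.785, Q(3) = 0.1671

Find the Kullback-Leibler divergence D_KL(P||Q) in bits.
1.6489 bits

D_KL(P||Q) = Σ P(x) log₂(P(x)/Q(x))

Computing term by term:
  P(1)·log₂(P(1)/Q(1)) = 0.5771·log₂(0.5771/0.0479) = 2.07221
  P(2)·log₂(P(2)/Q(2)) = 0.4129·log₂(0.4129/0.785) = -0.38272
  P(3)·log₂(P(3)/Q(3)) = 0.01·log₂(0.01/0.1671) = -0.04063

D_KL(P||Q) = 2.07221 - 0.38272 - 0.04063 = 1.64886 ≈ 1.6489 bits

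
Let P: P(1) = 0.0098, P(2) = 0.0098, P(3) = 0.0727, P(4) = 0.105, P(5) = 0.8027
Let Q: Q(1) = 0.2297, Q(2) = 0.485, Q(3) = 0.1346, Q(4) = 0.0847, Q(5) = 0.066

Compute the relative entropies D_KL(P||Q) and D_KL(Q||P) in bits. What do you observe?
D_KL(P||Q) = 2.7614 bits, D_KL(Q||P) = 3.6309 bits. The two directions give different values (D_KL(Q||P) exceeds D_KL(P||Q) by 0.8695 bits): KL divergence is asymmetric.

D_KL(P||Q) = Σ P(x) log₂(P(x)/Q(x))

Computing term by term:
  P(1)·log₂(P(1)/Q(1)) = 0.0098·log₂(0.0098/0.2297) = -0.04460
  P(2)·log₂(P(2)/Q(2)) = 0.0098·log₂(0.0098/0.485) = -0.05516
  P(3)·log₂(P(3)/Q(3)) = 0.0727·log₂(0.0727/0.1346) = -0.06460
  P(4)·log₂(P(4)/Q(4)) = 0.105·log₂(0.105/0.0847) = 0.03255
  P(5)·log₂(P(5)/Q(5)) = 0.8027·log₂(0.8027/0.066) = 2.89319

D_KL(P||Q) = -0.04460 - 0.05516 - 0.06460 + 0.03255 + 2.89319 = 2.76138 ≈ 2.7614 bits

D_KL(Q||P) = Σ Q(x) log₂(Q(x)/P(x))

Computing term by term:
  Q(1)·log₂(Q(1)/P(1)) = 0.2297·log₂(0.2297/0.0098) = 1.04532
  Q(2)·log₂(Q(2)/P(2)) = 0.485·log₂(0.485/0.0098) = 2.73009
  Q(3)·log₂(Q(3)/P(3)) = 0.1346·log₂(0.1346/0.0727) = 0.11961
  Q(4)·log₂(Q(4)/P(4)) = 0.0847·log₂(0.0847/0.105) = -0.02625
  Q(5)·log₂(Q(5)/P(5)) = 0.066·log₂(0.066/0.8027) = -0.23789

D_KL(Q||P) = 1.04532 + 2.73009 + 0.11961 - 0.02625 - 0.23789 = 3.63088 ≈ 3.6309 bits

These are NOT equal (difference: 0.8695 bits). KL divergence is asymmetric: D_KL(P||Q) ≠ D_KL(Q||P) in general.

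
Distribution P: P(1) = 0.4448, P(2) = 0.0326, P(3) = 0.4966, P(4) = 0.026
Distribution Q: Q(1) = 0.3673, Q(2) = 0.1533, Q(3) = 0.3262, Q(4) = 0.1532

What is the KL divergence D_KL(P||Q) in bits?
0.2846 bits

D_KL(P||Q) = Σ P(x) log₂(P(x)/Q(x))

Computing term by term:
  P(1)·log₂(P(1)/Q(1)) = 0.4448·log₂(0.4448/0.3673) = 0.12285
  P(2)·log₂(P(2)/Q(2)) = 0.0326·log₂(0.0326/0.1533) = -0.07281
  P(3)·log₂(P(3)/Q(3)) = 0.4966·log₂(0.4966/0.3262) = 0.30110
  P(4)·log₂(P(4)/Q(4)) = 0.026·log₂(0.026/0.1532) = -0.06653

D_KL(P||Q) = 0.12285 - 0.07281 + 0.30110 - 0.06653 = 0.28461 ≈ 0.2846 bits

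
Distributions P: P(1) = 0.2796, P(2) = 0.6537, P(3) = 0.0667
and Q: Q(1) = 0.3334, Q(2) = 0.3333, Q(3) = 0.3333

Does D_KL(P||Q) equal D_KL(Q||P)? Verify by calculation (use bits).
D_KL(P||Q) = 0.4095 bits, D_KL(Q||P) = 0.5344 bits. No — D_KL(P||Q) ≠ D_KL(Q||P) for this pair.

D_KL(P||Q) = Σ P(x) log₂(P(x)/Q(x))

Computing term by term:
  P(1)·log₂(P(1)/Q(1)) = 0.2796·log₂(0.2796/0.3334) = -0.07099
  P(2)·log₂(P(2)/Q(2)) = 0.6537·log₂(0.6537/0.3333) = 0.63527
  P(3)·log₂(P(3)/Q(3)) = 0.0667·log₂(0.0667/0.3333) = -0.15481

D_KL(P||Q) = -0.07099 + 0.63527 - 0.15481 = 0.40947 ≈ 0.4095 bits

D_KL(Q||P) = Σ Q(x) log₂(Q(x)/P(x))

Computing term by term:
  Q(1)·log₂(Q(1)/P(1)) = 0.3334·log₂(0.3334/0.2796) = 0.08465
  Q(2)·log₂(Q(2)/P(2)) = 0.3333·log₂(0.3333/0.6537) = -0.32390
  Q(3)·log₂(Q(3)/P(3)) = 0.3333·log₂(0.3333/0.0667) = 0.77361

D_KL(Q||P) = 0.08465 - 0.32390 + 0.77361 = 0.53436 ≈ 0.5344 bits

These are NOT equal (difference: 0.1249 bits). KL divergence is asymmetric: D_KL(P||Q) ≠ D_KL(Q||P) in general.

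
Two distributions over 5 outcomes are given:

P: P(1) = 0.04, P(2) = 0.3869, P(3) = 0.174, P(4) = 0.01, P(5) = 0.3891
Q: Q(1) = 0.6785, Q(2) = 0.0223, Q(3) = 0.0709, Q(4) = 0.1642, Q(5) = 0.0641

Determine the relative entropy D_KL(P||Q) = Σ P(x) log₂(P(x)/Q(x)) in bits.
2.6268 bits

D_KL(P||Q) = Σ P(x) log₂(P(x)/Q(x))

Computing term by term:
  P(1)·log₂(P(1)/Q(1)) = 0.04·log₂(0.04/0.6785) = -0.16337
  P(2)·log₂(P(2)/Q(2)) = 0.3869·log₂(0.3869/0.0223) = 1.59281
  P(3)·log₂(P(3)/Q(3)) = 0.174·log₂(0.174/0.0709) = 0.22537
  P(4)·log₂(P(4)/Q(4)) = 0.01·log₂(0.01/0.1642) = -0.04037
  P(5)·log₂(P(5)/Q(5)) = 0.3891·log₂(0.3891/0.0641) = 1.01234

D_KL(P||Q) = -0.16337 + 1.59281 + 0.22537 - 0.04037 + 1.01234 = 2.62678 ≈ 2.6268 bits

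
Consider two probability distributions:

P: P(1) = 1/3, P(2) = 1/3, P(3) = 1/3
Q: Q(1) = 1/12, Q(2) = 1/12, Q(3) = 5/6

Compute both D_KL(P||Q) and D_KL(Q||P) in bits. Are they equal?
D_KL(P||Q) = 0.8927 bits, D_KL(Q||P) = 0.7683 bits. No, they are not equal.

D_KL(P||Q) = Σ P(x) log₂(P(x)/Q(x))

Computing term by term:
  P(1)·log₂(P(1)/Q(1)) = (1/3)·log₂((1/3)/(1/12)) = 0.66667
  P(2)·log₂(P(2)/Q(2)) = (1/3)·log₂((1/3)/(1/12)) = 0.66667
  P(3)·log₂(P(3)/Q(3)) = (1/3)·log₂((1/3)/(5/6)) = -0.44064

D_KL(P||Q) = 0.66667 + 0.66667 - 0.44064 = 0.89270 ≈ 0.8927 bits

D_KL(Q||P) = Σ Q(x) log₂(Q(x)/P(x))

Computing term by term:
  Q(1)·log₂(Q(1)/P(1)) = (1/12)·log₂((1/12)/(1/3)) = -0.16667
  Q(2)·log₂(Q(2)/P(2)) = (1/12)·log₂((1/12)/(1/3)) = -0.16667
  Q(3)·log₂(Q(3)/P(3)) = (5/6)·log₂((5/6)/(1/3)) = 1.10161

D_KL(Q||P) = -0.16667 - 0.16667 + 1.10161 = 0.76827 ≈ 0.7683 bits

These are NOT equal (difference: 0.1244 bits). KL divergence is asymmetric: D_KL(P||Q) ≠ D_KL(Q||P) in general.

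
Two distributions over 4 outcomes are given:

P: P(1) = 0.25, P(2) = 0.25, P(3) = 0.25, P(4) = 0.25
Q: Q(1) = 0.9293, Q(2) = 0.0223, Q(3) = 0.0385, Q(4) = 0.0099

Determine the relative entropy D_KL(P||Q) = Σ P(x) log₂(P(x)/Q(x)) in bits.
2.2375 bits

D_KL(P||Q) = Σ P(x) log₂(P(x)/Q(x))

Computing term by term:
  P(1)·log₂(P(1)/Q(1)) = 0.25·log₂(0.25/0.9293) = -0.47355
  P(2)·log₂(P(2)/Q(2)) = 0.25·log₂(0.25/0.0223) = 0.87170
  P(3)·log₂(P(3)/Q(3)) = 0.25·log₂(0.25/0.0385) = 0.67475
  P(4)·log₂(P(4)/Q(4)) = 0.25·log₂(0.25/0.0099) = 1.16459

D_KL(P||Q) = -0.47355 + 0.87170 + 0.67475 + 1.16459 = 2.23749 ≈ 2.2375 bits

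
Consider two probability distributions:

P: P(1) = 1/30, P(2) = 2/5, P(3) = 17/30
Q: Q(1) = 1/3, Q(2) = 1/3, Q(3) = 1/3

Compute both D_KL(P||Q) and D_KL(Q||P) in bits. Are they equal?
D_KL(P||Q) = 0.4283 bits, D_KL(Q||P) = 0.7645 bits. No, they are not equal.

D_KL(P||Q) = Σ P(x) log₂(P(x)/Q(x))

Computing term by term:
  P(1)·log₂(P(1)/Q(1)) = (1/30)·log₂((1/30)/(1/3)) = -0.11073
  P(2)·log₂(P(2)/Q(2)) = (2/5)·log₂((2/5)/(1/3)) = 0.10521
  P(3)·log₂(P(3)/Q(3)) = (17/30)·log₂((17/30)/(1/3)) = 0.43380

D_KL(P||Q) = -0.11073 + 0.10521 + 0.43380 = 0.42828 ≈ 0.4283 bits

D_KL(Q||P) = Σ Q(x) log₂(Q(x)/P(x))

Computing term by term:
  Q(1)·log₂(Q(1)/P(1)) = (1/3)·log₂((1/3)/(1/30)) = 1.10731
  Q(2)·log₂(Q(2)/P(2)) = (1/3)·log₂((1/3)/(2/5)) = -0.08768
  Q(3)·log₂(Q(3)/P(3)) = (1/3)·log₂((1/3)/(17/30)) = -0.25518

D_KL(Q||P) = 1.10731 - 0.08768 - 0.25518 = 0.76445 ≈ 0.7645 bits

These are NOT equal (difference: 0.3362 bits). KL divergence is asymmetric: D_KL(P||Q) ≠ D_KL(Q||P) in general.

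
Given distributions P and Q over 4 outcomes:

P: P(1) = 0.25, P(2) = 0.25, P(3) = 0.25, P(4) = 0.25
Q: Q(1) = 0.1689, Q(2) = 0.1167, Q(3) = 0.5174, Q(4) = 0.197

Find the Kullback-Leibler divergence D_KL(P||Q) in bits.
0.2398 bits

D_KL(P||Q) = Σ P(x) log₂(P(x)/Q(x))

Computing term by term:
  P(1)·log₂(P(1)/Q(1)) = 0.25·log₂(0.25/0.1689) = 0.14144
  P(2)·log₂(P(2)/Q(2)) = 0.25·log₂(0.25/0.1167) = 0.27478
  P(3)·log₂(P(3)/Q(3)) = 0.25·log₂(0.25/0.5174) = -0.26234
  P(4)·log₂(P(4)/Q(4)) = 0.25·log₂(0.25/0.197) = 0.08593

D_KL(P||Q) = 0.14144 + 0.27478 - 0.26234 + 0.08593 = 0.23981 ≈ 0.2398 bits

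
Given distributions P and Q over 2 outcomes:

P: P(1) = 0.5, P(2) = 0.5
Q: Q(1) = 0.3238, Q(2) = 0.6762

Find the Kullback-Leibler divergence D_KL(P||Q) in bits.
0.0957 bits

D_KL(P||Q) = Σ P(x) log₂(P(x)/Q(x))

Computing term by term:
  P(1)·log₂(P(1)/Q(1)) = 0.5·log₂(0.5/0.3238) = 0.31341
  P(2)·log₂(P(2)/Q(2)) = 0.5·log₂(0.5/0.6762) = -0.21776

D_KL(P||Q) = 0.31341 - 0.21776 = 0.09565 ≈ 0.0957 bits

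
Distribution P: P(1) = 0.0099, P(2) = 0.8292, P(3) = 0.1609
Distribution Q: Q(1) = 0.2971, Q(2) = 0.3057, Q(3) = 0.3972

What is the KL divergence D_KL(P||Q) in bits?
0.9354 bits

D_KL(P||Q) = Σ P(x) log₂(P(x)/Q(x))

Computing term by term:
  P(1)·log₂(P(1)/Q(1)) = 0.0099·log₂(0.0099/0.2971) = -0.04858
  P(2)·log₂(P(2)/Q(2)) = 0.8292·log₂(0.8292/0.3057) = 1.19372
  P(3)·log₂(P(3)/Q(3)) = 0.1609·log₂(0.1609/0.3972) = -0.20977

D_KL(P||Q) = -0.04858 + 1.19372 - 0.20977 = 0.93537 ≈ 0.9354 bits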